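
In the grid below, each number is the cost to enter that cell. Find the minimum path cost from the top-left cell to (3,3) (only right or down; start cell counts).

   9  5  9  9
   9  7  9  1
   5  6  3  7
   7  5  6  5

Path [0,0]→[0,1]→[1,1]→[2,1]→[2,2]→[3,2]→[3,3]: 9 + 5 + 7 + 6 + 3 + 6 + 5 = 41.
(Top row then right column would cost 45.)

41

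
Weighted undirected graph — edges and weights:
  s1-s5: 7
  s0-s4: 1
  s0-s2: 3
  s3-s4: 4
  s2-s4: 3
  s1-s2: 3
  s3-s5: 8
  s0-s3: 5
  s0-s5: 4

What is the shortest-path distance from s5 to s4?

Some routes from s5 to s4:
s5→s3→s4: 8 + 4 = 12
s5→s0→s2→s4: 4 + 3 + 3 = 10
s5→s0→s4: 4 + 1 = 5
s5→s0→s3→s4: 4 + 5 + 4 = 13
s5→s1→s2→s4: 7 + 3 + 3 = 13
Shortest: 5.

5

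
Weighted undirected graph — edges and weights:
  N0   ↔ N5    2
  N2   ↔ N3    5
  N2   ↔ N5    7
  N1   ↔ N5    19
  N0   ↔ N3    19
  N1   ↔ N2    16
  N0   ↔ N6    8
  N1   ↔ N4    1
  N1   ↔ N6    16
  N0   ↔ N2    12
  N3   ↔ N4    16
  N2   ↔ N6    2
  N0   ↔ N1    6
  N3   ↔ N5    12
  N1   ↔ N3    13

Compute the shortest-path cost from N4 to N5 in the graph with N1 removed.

A few of the N4→N5 routes:
N4 - N3 - N0 - N6 - N2 - N5: 16 + 19 + 8 + 2 + 7 = 52
N4 - N3 - N0 - N5: 16 + 19 + 2 = 37
N4 - N3 - N2 - N6 - N0 - N5: 16 + 5 + 2 + 8 + 2 = 33
N4 - N3 - N2 - N5: 16 + 5 + 7 = 28
N4 - N3 - N2 - N0 - N5: 16 + 5 + 12 + 2 = 35
N4 - N3 - N5: 16 + 12 = 28
Best route has total 28.

28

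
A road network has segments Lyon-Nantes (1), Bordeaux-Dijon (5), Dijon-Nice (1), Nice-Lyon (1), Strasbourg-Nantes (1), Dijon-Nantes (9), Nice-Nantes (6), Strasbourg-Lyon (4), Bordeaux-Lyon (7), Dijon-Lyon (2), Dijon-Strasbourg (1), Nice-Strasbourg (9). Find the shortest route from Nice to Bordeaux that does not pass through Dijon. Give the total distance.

Candidate routes:
Nice - Strasbourg - Lyon - Bordeaux: 9 + 4 + 7 = 20
Nice - Lyon - Bordeaux: 1 + 7 = 8
Nice - Nantes - Lyon - Bordeaux: 6 + 1 + 7 = 14
Nice - Nantes - Strasbourg - Lyon - Bordeaux: 6 + 1 + 4 + 7 = 18
Nice - Strasbourg - Nantes - Lyon - Bordeaux: 9 + 1 + 1 + 7 = 18
Best route has total 8 mi.

8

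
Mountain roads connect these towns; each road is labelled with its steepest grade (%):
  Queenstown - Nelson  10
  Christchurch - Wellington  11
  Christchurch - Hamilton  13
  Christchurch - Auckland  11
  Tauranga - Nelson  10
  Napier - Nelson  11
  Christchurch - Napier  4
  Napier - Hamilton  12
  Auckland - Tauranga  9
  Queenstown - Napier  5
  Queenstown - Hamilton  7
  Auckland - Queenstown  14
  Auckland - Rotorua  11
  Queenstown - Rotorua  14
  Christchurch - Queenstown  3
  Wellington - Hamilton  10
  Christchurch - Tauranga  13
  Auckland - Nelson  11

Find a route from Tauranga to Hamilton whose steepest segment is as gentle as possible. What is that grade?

10

Comparing a few candidate routes:
Tauranga -> Auckland -> Nelson -> Queenstown -> Napier -> Christchurch -> Wellington -> Hamilton: max(9, 11, 10, 5, 4, 11, 10) = 11
Tauranga -> Auckland -> Nelson -> Queenstown -> Christchurch -> Wellington -> Hamilton: max(9, 11, 10, 3, 11, 10) = 11
Tauranga -> Nelson -> Queenstown -> Hamilton: max(10, 10, 7) = 10
Tauranga -> Auckland -> Nelson -> Queenstown -> Hamilton: max(9, 11, 10, 7) = 11
Smallest bottleneck: 10%.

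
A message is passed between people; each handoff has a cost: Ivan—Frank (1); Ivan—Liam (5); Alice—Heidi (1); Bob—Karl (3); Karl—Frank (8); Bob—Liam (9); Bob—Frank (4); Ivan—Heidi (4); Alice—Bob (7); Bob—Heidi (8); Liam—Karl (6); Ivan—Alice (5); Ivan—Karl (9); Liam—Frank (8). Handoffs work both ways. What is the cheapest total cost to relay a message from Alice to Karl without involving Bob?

Some routes from Alice to Karl avoiding Bob:
Alice-Heidi-Ivan-Frank-Karl: 1 + 4 + 1 + 8 = 14
Alice-Heidi-Ivan-Karl: 1 + 4 + 9 = 14
Alice-Ivan-Karl: 5 + 9 = 14
Shortest: 14.

14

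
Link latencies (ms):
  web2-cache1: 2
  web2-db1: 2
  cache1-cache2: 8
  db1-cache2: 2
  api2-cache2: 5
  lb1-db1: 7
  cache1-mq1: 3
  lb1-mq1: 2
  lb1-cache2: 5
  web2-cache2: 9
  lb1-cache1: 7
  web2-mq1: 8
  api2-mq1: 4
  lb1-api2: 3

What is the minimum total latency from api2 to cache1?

7

A few of the api2→cache1 routes:
api2→lb1→mq1→cache1: 3 + 2 + 3 = 8
api2→cache2→cache1: 5 + 8 = 13
api2→lb1→cache1: 3 + 7 = 10
api2→mq1→cache1: 4 + 3 = 7
api2→cache2→db1→web2→cache1: 5 + 2 + 2 + 2 = 11
The minimum is 7 ms.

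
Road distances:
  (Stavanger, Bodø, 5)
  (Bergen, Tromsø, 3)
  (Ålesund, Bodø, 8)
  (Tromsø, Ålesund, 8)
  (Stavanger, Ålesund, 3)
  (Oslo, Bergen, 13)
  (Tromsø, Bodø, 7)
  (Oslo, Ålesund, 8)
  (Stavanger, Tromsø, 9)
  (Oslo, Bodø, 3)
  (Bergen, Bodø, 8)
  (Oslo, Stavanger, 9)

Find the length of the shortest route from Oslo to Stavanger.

8

Comparing a few candidate routes:
Oslo→Ålesund→Bodø→Stavanger: 8 + 8 + 5 = 21
Oslo→Stavanger: 9
Oslo→Ålesund→Stavanger: 8 + 3 = 11
Oslo→Bodø→Tromsø→Stavanger: 3 + 7 + 9 = 19
Oslo→Bodø→Stavanger: 3 + 5 = 8
Oslo→Bodø→Ålesund→Stavanger: 3 + 8 + 3 = 14
Shortest: 8.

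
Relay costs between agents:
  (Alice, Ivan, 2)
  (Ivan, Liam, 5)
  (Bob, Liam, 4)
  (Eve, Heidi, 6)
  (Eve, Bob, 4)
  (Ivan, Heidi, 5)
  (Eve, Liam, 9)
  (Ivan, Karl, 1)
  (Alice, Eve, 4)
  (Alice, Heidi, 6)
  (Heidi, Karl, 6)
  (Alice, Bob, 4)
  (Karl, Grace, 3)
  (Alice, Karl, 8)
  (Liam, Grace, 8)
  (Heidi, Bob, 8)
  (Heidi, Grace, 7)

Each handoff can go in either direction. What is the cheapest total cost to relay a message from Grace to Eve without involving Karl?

A few of the Grace→Eve routes:
Grace -> Heidi -> Alice -> Eve: 7 + 6 + 4 = 17
Grace -> Liam -> Bob -> Eve: 8 + 4 + 4 = 16
Grace -> Heidi -> Eve: 7 + 6 = 13
Grace -> Liam -> Eve: 8 + 9 = 17
The minimum is 13.

13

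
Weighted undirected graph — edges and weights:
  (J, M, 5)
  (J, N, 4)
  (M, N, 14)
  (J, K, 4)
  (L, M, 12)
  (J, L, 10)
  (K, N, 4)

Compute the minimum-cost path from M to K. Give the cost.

Candidate routes:
M → L → J → K: 12 + 10 + 4 = 26
M → L → J → N → K: 12 + 10 + 4 + 4 = 30
M → J → K: 5 + 4 = 9
M → N → J → K: 14 + 4 + 4 = 22
M → J → N → K: 5 + 4 + 4 = 13
M → N → K: 14 + 4 = 18
Best route has total 9.

9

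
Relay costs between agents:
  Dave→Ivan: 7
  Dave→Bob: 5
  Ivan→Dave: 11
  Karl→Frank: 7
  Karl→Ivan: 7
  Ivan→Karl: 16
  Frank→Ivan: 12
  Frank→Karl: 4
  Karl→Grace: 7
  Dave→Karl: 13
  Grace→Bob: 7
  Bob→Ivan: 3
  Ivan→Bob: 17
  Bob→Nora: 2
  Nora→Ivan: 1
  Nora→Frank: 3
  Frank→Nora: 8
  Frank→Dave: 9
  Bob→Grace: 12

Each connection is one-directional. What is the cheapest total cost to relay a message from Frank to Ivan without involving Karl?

Paths from Frank to Ivan avoiding Karl:
Frank → Nora → Ivan: 8 + 1 = 9
Frank → Dave → Bob → Nora → Ivan: 9 + 5 + 2 + 1 = 17
Frank → Dave → Bob → Ivan: 9 + 5 + 3 = 17
Frank → Dave → Ivan: 9 + 7 = 16
Frank → Ivan: 12
Shortest: 9.

9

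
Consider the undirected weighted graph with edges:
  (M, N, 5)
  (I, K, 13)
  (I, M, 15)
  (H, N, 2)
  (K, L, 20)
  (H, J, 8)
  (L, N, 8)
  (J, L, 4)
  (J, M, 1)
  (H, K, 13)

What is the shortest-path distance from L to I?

Comparing a few candidate routes:
L→N→H→K→I: 8 + 2 + 13 + 13 = 36
L→N→H→J→M→I: 8 + 2 + 8 + 1 + 15 = 34
L→J→H→N→M→I: 4 + 8 + 2 + 5 + 15 = 34
L→N→M→I: 8 + 5 + 15 = 28
L→K→I: 20 + 13 = 33
L→J→M→I: 4 + 1 + 15 = 20
Shortest: 20.

20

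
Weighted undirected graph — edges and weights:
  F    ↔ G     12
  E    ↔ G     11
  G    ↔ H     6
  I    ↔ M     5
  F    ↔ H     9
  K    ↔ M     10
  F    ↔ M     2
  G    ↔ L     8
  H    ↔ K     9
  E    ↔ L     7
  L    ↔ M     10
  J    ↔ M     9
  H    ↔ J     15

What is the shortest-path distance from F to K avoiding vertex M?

18

Routes from F to K avoiding M:
F→H→K: 9 + 9 = 18
F→G→H→K: 12 + 6 + 9 = 27
Best route has total 18.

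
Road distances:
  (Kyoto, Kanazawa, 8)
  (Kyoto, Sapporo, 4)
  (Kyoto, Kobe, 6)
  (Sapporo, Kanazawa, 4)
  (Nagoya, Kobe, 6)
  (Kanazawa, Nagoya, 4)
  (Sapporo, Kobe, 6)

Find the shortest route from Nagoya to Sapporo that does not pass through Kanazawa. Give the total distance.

Paths from Nagoya to Sapporo avoiding Kanazawa:
Nagoya -> Kobe -> Sapporo: 6 + 6 = 12
Nagoya -> Kobe -> Kyoto -> Sapporo: 6 + 6 + 4 = 16
Best route has total 12.

12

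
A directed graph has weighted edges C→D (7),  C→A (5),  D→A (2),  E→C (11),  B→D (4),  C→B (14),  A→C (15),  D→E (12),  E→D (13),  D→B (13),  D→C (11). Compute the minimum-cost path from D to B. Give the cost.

13

Paths from D to B:
D → E → C → B: 12 + 11 + 14 = 37
D → C → B: 11 + 14 = 25
D → B: 13
D → A → C → B: 2 + 15 + 14 = 31
Best route has total 13.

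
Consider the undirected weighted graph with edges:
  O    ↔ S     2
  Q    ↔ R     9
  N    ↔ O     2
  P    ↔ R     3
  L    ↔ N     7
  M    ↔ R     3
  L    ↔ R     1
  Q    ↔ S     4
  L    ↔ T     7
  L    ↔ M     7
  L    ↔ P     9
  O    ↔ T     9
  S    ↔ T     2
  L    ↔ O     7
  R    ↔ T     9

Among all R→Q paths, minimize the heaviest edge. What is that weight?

7

A few of the R→Q routes:
R→M→L→O→S→Q: max(3, 7, 7, 2, 4) = 7
R→M→L→T→S→Q: max(3, 7, 7, 2, 4) = 7
R→M→L→N→O→S→Q: max(3, 7, 7, 2, 2, 4) = 7
R→L→T→S→Q: max(1, 7, 2, 4) = 7
Best route has worst link 7.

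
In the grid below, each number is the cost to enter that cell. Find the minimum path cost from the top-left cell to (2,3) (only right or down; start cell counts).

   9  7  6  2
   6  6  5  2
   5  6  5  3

Path [0,0] [0,1] [0,2] [0,3] [1,3] [2,3]: 9 + 7 + 6 + 2 + 2 + 3 = 29.

29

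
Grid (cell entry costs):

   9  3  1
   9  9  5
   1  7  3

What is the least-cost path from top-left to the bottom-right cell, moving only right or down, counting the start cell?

Best path: [0,0] → [0,1] → [0,2] → [1,2] → [2,2]
Cost: 9 + 3 + 1 + 5 + 3 = 21

21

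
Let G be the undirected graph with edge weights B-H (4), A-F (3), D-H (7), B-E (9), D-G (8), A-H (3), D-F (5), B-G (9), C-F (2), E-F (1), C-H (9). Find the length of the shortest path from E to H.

7

A few of the E→H routes:
E-F-C-H: 1 + 2 + 9 = 12
E-B-H: 9 + 4 = 13
E-F-D-H: 1 + 5 + 7 = 13
E-F-A-H: 1 + 3 + 3 = 7
E-F-D-G-B-H: 1 + 5 + 8 + 9 + 4 = 27
Best route has total 7.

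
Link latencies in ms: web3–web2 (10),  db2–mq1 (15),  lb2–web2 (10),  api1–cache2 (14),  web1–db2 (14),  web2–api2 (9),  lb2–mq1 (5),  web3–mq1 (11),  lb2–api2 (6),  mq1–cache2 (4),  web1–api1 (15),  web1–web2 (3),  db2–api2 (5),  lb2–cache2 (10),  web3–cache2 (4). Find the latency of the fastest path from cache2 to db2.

19

Comparing a few candidate routes:
cache2 → lb2 → mq1 → db2: 10 + 5 + 15 = 30
cache2 → lb2 → api2 → db2: 10 + 6 + 5 = 21
cache2 → web3 → mq1 → db2: 4 + 11 + 15 = 30
cache2 → mq1 → lb2 → api2 → db2: 4 + 5 + 6 + 5 = 20
cache2 → mq1 → db2: 4 + 15 = 19
cache2 → web3 → web2 → api2 → db2: 4 + 10 + 9 + 5 = 28
The minimum is 19 ms.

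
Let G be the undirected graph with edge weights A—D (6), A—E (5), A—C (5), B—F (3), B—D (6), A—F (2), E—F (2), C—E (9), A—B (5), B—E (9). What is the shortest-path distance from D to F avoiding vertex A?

Paths from D to F avoiding A:
D-B-E-F: 6 + 9 + 2 = 17
D-B-F: 6 + 3 = 9
Best route has total 9.

9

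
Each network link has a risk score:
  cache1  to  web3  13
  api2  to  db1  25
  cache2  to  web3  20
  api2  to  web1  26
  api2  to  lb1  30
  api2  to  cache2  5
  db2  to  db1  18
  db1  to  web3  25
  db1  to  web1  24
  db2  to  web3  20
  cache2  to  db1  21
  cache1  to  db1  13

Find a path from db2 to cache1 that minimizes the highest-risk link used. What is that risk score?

18

Comparing a few candidate routes:
db2-db1-cache2-web3-cache1: max(18, 21, 20, 13) = 21
db2-db1-cache1: max(18, 13) = 18
db2-db1-web3-cache1: max(18, 25, 13) = 25
db2-db1-api2-cache2-web3-cache1: max(18, 25, 5, 20, 13) = 25
db2-web3-cache1: max(20, 13) = 20
db2-web3-cache2-db1-cache1: max(20, 20, 21, 13) = 21
The minimum achievable maximum is 18.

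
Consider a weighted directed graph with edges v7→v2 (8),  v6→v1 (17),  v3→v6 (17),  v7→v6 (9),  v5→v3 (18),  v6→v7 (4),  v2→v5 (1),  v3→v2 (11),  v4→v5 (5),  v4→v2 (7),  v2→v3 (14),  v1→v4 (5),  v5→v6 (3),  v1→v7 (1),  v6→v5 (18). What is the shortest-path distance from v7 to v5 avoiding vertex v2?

27

Routes from v7 to v5 avoiding v2:
v7-v6-v1-v4-v5: 9 + 17 + 5 + 5 = 36
v7-v6-v5: 9 + 18 = 27
Shortest: 27.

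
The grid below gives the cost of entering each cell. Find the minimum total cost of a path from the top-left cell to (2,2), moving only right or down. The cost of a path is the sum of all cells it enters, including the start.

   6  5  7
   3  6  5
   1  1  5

Path (0,0) (1,0) (2,0) (2,1) (2,2): 6 + 3 + 1 + 1 + 5 = 16.
(Top row then right column would cost 28.)

16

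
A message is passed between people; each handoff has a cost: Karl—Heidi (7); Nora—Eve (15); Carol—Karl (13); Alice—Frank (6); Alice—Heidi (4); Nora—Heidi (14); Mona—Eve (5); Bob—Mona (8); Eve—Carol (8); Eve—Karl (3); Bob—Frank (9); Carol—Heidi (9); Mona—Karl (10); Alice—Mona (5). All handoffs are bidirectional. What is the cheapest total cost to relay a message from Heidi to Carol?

9

Checking several routes:
Heidi → Karl → Eve → Carol: 7 + 3 + 8 = 18
Heidi → Karl → Carol: 7 + 13 = 20
Heidi → Alice → Mona → Karl → Eve → Carol: 4 + 5 + 10 + 3 + 8 = 30
Heidi → Alice → Mona → Eve → Carol: 4 + 5 + 5 + 8 = 22
Heidi → Karl → Mona → Eve → Carol: 7 + 10 + 5 + 8 = 30
Heidi → Carol: 9
Shortest: 9.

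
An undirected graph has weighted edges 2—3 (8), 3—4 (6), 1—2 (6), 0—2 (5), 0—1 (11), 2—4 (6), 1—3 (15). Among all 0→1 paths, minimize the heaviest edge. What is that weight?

6

Routes from 0 to 1:
0 - 2 - 1: max(5, 6) = 6
0 - 1: max(11) = 11
0 - 2 - 3 - 1: max(5, 8, 15) = 15
0 - 2 - 4 - 3 - 1: max(5, 6, 6, 15) = 15
Best route has worst link 6.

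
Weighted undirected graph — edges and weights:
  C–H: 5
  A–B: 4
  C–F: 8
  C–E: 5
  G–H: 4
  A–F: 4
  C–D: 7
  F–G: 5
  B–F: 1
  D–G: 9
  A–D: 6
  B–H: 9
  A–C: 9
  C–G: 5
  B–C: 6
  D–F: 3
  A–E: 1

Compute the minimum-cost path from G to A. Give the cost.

A few of the G→A routes:
G-F-B-A: 5 + 1 + 4 = 10
G-C-E-A: 5 + 5 + 1 = 11
G-F-A: 5 + 4 = 9
Best route has total 9.

9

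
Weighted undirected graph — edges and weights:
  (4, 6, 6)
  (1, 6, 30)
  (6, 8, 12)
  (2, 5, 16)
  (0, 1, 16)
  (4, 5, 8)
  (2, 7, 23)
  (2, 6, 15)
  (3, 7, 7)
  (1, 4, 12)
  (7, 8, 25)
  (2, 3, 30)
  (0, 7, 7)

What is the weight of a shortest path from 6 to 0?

A few of the 6→0 routes:
6 → 2 → 7 → 0: 15 + 23 + 7 = 45
6 → 1 → 0: 30 + 16 = 46
6 → 8 → 7 → 0: 12 + 25 + 7 = 44
6 → 4 → 1 → 0: 6 + 12 + 16 = 34
Shortest: 34.

34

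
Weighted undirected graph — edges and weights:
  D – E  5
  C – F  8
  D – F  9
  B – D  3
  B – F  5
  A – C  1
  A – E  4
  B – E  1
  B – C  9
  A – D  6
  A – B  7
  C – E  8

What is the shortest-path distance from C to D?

7

Comparing a few candidate routes:
C - A - E - D: 1 + 4 + 5 = 10
C - A - B - D: 1 + 7 + 3 = 11
C - A - D: 1 + 6 = 7
C - A - E - B - D: 1 + 4 + 1 + 3 = 9
The minimum is 7.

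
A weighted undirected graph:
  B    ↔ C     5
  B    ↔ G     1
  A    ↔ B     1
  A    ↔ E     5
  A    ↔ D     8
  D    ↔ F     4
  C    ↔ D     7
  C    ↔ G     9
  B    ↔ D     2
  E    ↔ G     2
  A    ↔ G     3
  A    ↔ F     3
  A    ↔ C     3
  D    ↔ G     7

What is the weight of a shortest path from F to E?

7

A few of the F→E routes:
F → A → G → E: 3 + 3 + 2 = 8
F → D → B → G → E: 4 + 2 + 1 + 2 = 9
F → A → E: 3 + 5 = 8
F → A → B → G → E: 3 + 1 + 1 + 2 = 7
The minimum is 7.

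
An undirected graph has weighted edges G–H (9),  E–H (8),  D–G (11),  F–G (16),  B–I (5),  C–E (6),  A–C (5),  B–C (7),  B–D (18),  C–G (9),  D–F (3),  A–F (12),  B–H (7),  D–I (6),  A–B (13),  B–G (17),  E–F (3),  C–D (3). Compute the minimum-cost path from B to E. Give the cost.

13

Some routes from B to E:
B -> C -> D -> F -> E: 7 + 3 + 3 + 3 = 16
B -> C -> E: 7 + 6 = 13
B -> H -> E: 7 + 8 = 15
Shortest: 13.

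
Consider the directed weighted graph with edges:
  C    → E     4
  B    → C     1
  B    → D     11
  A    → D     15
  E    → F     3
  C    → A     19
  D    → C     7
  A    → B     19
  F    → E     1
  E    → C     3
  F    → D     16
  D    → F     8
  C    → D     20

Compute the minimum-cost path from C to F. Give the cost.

7

Paths from C to F:
C → A → B → D → F: 19 + 19 + 11 + 8 = 57
C → E → F: 4 + 3 = 7
C → A → D → F: 19 + 15 + 8 = 42
C → D → F: 20 + 8 = 28
Shortest: 7.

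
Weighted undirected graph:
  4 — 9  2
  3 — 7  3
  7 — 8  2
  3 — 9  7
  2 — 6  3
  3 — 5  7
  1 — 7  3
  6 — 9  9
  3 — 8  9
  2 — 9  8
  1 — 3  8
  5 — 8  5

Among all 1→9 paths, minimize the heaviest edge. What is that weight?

7

Comparing a few candidate routes:
1→7→3→9: max(3, 3, 7) = 7
1→7→8→5→3→9: max(3, 2, 5, 7, 7) = 7
1→3→9: max(8, 7) = 8
Smallest bottleneck: 7.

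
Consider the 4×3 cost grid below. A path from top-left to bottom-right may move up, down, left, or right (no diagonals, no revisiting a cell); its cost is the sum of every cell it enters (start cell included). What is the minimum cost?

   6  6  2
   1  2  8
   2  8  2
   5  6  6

Path (0,0) (1,0) (1,1) (1,2) (2,2) (3,2): 6 + 1 + 2 + 8 + 2 + 6 = 25.

25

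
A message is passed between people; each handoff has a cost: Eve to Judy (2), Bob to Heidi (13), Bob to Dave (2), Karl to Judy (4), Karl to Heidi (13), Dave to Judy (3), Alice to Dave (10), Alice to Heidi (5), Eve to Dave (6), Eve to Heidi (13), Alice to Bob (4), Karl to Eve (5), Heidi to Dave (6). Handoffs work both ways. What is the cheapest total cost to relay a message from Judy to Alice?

Checking several routes:
Judy-Dave-Bob-Alice: 3 + 2 + 4 = 9
Judy-Dave-Alice: 3 + 10 = 13
Judy-Eve-Dave-Bob-Alice: 2 + 6 + 2 + 4 = 14
Judy-Dave-Heidi-Alice: 3 + 6 + 5 = 14
Shortest: 9.

9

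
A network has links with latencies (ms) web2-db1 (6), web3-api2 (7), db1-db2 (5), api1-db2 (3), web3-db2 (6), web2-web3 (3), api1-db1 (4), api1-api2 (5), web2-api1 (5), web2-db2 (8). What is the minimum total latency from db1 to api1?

4

Some routes from db1 to api1:
db1 → web2 → web3 → db2 → api1: 6 + 3 + 6 + 3 = 18
db1 → db2 → api1: 5 + 3 = 8
db1 → web2 → api1: 6 + 5 = 11
db1 → web2 → db2 → api1: 6 + 8 + 3 = 17
db1 → api1: 4
Shortest: 4 ms.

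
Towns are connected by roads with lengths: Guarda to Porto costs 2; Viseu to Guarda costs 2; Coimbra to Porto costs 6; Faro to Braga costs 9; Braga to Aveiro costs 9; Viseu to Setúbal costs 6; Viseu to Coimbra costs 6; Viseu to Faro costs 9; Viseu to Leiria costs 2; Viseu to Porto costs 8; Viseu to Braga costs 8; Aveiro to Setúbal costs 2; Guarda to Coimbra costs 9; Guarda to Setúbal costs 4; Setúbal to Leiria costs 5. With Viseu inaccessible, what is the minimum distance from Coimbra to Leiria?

Routes from Coimbra to Leiria avoiding Viseu:
Coimbra-Guarda-Setúbal-Leiria: 9 + 4 + 5 = 18
Coimbra-Porto-Guarda-Setúbal-Leiria: 6 + 2 + 4 + 5 = 17
The minimum is 17.

17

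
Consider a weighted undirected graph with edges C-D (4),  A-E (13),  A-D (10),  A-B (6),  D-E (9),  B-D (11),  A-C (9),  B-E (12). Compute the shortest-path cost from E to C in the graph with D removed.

Candidate routes:
E-B-A-C: 12 + 6 + 9 = 27
E-A-C: 13 + 9 = 22
The minimum is 22.

22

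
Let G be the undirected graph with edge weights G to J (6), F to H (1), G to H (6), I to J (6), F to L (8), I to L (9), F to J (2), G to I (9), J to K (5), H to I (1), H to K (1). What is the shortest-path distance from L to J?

A few of the L→J routes:
L → F → H → K → J: 8 + 1 + 1 + 5 = 15
L → F → J: 8 + 2 = 10
L → I → J: 9 + 6 = 15
L → I → H → F → J: 9 + 1 + 1 + 2 = 13
L → F → H → I → J: 8 + 1 + 1 + 6 = 16
The minimum is 10.

10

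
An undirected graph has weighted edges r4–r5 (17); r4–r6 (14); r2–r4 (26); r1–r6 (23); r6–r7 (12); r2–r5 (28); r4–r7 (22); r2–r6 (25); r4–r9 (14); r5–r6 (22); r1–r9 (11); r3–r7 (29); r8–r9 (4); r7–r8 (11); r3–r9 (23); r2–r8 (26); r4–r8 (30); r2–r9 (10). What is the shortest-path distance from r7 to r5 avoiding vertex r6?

Comparing a few candidate routes:
r7 → r8 → r2 → r5: 11 + 26 + 28 = 65
r7 → r4 → r5: 22 + 17 = 39
r7 → r8 → r9 → r4 → r5: 11 + 4 + 14 + 17 = 46
r7 → r8 → r4 → r5: 11 + 30 + 17 = 58
r7 → r8 → r9 → r2 → r5: 11 + 4 + 10 + 28 = 53
The minimum is 39.

39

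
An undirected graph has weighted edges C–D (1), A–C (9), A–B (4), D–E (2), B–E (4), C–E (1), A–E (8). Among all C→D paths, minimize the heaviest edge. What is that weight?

1

A few of the C→D routes:
C-E-D: max(1, 2) = 2
C-A-B-E-D: max(9, 4, 4, 2) = 9
C-D: max(1) = 1
Best route has worst link 1.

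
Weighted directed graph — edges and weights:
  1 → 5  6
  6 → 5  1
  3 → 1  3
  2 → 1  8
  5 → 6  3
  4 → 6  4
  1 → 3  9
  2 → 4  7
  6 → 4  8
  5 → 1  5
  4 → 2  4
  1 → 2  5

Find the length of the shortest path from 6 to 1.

Routes from 6 to 1:
6 → 5 → 1: 1 + 5 = 6
6 → 4 → 2 → 1: 8 + 4 + 8 = 20
The minimum is 6.

6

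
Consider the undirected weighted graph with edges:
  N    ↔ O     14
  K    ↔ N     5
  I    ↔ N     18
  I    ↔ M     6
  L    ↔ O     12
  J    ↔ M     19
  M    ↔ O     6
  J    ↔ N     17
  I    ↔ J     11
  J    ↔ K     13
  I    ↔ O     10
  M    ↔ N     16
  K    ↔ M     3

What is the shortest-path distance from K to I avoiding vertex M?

Checking several routes:
K -> J -> I: 13 + 11 = 24
K -> N -> O -> I: 5 + 14 + 10 = 29
K -> N -> I: 5 + 18 = 23
K -> J -> N -> I: 13 + 17 + 18 = 48
K -> N -> J -> I: 5 + 17 + 11 = 33
The minimum is 23.

23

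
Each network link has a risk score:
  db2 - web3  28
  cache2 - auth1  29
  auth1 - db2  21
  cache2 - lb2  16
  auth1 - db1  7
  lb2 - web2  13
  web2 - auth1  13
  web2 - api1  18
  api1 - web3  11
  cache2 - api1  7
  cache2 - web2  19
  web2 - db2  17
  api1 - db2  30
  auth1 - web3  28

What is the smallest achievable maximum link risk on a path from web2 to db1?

A few of the web2→db1 routes:
web2 → api1 → web3 → auth1 → db1: max(18, 11, 28, 7) = 28
web2 → auth1 → db1: max(13, 7) = 13
web2 → db2 → auth1 → db1: max(17, 21, 7) = 21
web2 → db2 → web3 → auth1 → db1: max(17, 28, 28, 7) = 28
The minimum achievable maximum is 13.

13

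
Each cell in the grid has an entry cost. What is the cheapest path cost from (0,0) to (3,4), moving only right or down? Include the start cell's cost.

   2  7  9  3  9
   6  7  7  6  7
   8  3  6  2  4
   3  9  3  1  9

36

One optimal route is (0,0) -> (1,0) -> (1,1) -> (2,1) -> (2,2) -> (2,3) -> (3,3) -> (3,4).
Its cost is 2 + 6 + 7 + 3 + 6 + 2 + 1 + 9 = 36.
(Top row then right column would cost 50.)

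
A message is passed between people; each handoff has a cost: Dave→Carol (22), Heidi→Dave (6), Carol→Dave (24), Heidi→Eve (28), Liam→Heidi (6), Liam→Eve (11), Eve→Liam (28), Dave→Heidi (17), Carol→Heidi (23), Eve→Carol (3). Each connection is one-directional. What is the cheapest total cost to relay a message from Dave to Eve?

Paths from Dave to Eve:
Dave-Heidi-Eve: 17 + 28 = 45
Dave-Carol-Heidi-Eve: 22 + 23 + 28 = 73
Shortest: 45.

45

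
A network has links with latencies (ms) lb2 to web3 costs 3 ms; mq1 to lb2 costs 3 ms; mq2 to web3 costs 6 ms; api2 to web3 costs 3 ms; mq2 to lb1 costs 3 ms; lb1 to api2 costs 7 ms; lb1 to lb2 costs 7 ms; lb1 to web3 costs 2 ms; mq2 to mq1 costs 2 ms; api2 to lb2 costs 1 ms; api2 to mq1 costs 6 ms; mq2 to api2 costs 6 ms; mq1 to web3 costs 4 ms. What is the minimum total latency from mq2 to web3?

Some routes from mq2 to web3:
mq2 - mq1 - web3: 2 + 4 = 6
mq2 - mq1 - lb2 - web3: 2 + 3 + 3 = 8
mq2 - web3: 6
mq2 - lb1 - web3: 3 + 2 = 5
mq2 - api2 - web3: 6 + 3 = 9
The minimum is 5 ms.

5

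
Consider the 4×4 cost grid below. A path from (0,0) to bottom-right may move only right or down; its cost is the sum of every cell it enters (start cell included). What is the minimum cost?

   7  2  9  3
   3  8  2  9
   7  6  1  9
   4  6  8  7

Cheapest: [0,0]→[0,1]→[1,1]→[1,2]→[2,2]→[3,2]→[3,3]
  7 + 2 + 8 + 2 + 1 + 8 + 7 = 35

35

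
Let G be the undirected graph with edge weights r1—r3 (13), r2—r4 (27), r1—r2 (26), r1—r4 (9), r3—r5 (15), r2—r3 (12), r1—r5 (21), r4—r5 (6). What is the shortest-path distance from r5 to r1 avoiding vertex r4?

Routes from r5 to r1 avoiding r4:
r5-r3-r2-r1: 15 + 12 + 26 = 53
r5-r3-r1: 15 + 13 = 28
r5-r1: 21
Shortest: 21.

21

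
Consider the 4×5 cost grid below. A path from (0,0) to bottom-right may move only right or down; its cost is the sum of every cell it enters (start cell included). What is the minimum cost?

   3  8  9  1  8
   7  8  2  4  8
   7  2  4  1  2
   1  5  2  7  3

Take r0c0→r1c0→r2c0→r2c1→r2c2→r2c3→r2c4→r3c4 for a total of 3 + 7 + 7 + 2 + 4 + 1 + 2 + 3 = 29.

29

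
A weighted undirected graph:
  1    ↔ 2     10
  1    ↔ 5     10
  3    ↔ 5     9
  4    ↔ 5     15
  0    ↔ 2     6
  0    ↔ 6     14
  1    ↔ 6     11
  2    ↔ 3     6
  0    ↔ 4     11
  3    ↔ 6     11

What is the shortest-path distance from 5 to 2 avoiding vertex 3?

20

Candidate routes:
5 - 4 - 0 - 2: 15 + 11 + 6 = 32
5 - 4 - 0 - 6 - 1 - 2: 15 + 11 + 14 + 11 + 10 = 61
5 - 1 - 6 - 0 - 2: 10 + 11 + 14 + 6 = 41
5 - 1 - 2: 10 + 10 = 20
Shortest: 20.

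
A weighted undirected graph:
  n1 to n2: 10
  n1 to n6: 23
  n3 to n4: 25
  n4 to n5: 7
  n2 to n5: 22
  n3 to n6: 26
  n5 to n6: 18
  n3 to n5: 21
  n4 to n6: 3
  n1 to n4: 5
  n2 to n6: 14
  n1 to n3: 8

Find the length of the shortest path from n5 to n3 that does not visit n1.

21

Checking several routes:
n5 -> n4 -> n6 -> n3: 7 + 3 + 26 = 36
n5 -> n4 -> n3: 7 + 25 = 32
n5 -> n3: 21
n5 -> n2 -> n6 -> n3: 22 + 14 + 26 = 62
n5 -> n6 -> n4 -> n3: 18 + 3 + 25 = 46
n5 -> n6 -> n3: 18 + 26 = 44
The minimum is 21.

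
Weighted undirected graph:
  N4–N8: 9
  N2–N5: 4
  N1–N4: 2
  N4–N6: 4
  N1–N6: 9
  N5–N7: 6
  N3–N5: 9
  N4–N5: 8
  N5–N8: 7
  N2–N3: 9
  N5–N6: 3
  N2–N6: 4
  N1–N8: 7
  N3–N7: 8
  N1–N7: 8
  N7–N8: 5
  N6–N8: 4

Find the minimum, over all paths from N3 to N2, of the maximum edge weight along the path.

8

Some routes from N3 to N2:
N3-N7-N8-N6-N2: max(8, 5, 4, 4) = 8
N3-N7-N8-N5-N2: max(8, 5, 7, 4) = 8
N3-N7-N8-N5-N6-N2: max(8, 5, 7, 3, 4) = 8
N3-N7-N8-N6-N5-N2: max(8, 5, 4, 3, 4) = 8
N3-N7-N8-N5-N4-N6-N2: max(8, 5, 7, 8, 4, 4) = 8
Best route has worst link 8.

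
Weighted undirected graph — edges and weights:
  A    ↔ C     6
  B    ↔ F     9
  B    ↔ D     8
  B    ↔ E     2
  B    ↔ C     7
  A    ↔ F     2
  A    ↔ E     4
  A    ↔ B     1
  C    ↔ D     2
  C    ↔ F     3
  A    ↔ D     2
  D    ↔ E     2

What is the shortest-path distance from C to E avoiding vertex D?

Comparing a few candidate routes:
C - F - A - E: 3 + 2 + 4 = 9
C - A - B - E: 6 + 1 + 2 = 9
C - F - A - B - E: 3 + 2 + 1 + 2 = 8
The minimum is 8.

8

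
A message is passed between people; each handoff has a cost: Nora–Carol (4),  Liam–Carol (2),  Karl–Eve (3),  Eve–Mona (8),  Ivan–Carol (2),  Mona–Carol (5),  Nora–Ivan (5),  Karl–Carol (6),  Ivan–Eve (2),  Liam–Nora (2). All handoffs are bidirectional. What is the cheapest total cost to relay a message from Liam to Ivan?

Comparing a few candidate routes:
Liam→Carol→Ivan: 2 + 2 = 4
Liam→Nora→Ivan: 2 + 5 = 7
Liam→Nora→Carol→Ivan: 2 + 4 + 2 = 8
Shortest: 4.

4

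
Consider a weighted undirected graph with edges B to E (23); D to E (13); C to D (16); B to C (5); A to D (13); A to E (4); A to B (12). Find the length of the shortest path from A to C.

17

Comparing a few candidate routes:
A - E - B - C: 4 + 23 + 5 = 32
A - B - C: 12 + 5 = 17
A - E - D - C: 4 + 13 + 16 = 33
A - D - C: 13 + 16 = 29
The minimum is 17.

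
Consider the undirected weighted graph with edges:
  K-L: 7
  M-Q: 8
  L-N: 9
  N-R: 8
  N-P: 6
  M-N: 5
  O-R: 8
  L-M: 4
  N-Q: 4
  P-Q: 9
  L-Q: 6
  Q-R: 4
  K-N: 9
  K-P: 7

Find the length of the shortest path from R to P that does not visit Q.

14

Routes from R to P avoiding Q:
R - N - M - L - K - P: 8 + 5 + 4 + 7 + 7 = 31
R - N - K - P: 8 + 9 + 7 = 24
R - N - L - K - P: 8 + 9 + 7 + 7 = 31
R - N - P: 8 + 6 = 14
Shortest: 14.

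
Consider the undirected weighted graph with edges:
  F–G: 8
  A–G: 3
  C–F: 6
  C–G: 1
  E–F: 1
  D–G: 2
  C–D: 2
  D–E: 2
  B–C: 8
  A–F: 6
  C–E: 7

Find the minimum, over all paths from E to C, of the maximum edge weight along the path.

2

Comparing a few candidate routes:
E -> D -> G -> C: max(2, 2, 1) = 2
E -> D -> C: max(2, 2) = 2
E -> F -> A -> G -> C: max(1, 6, 3, 1) = 6
E -> F -> C: max(1, 6) = 6
Best route has worst link 2.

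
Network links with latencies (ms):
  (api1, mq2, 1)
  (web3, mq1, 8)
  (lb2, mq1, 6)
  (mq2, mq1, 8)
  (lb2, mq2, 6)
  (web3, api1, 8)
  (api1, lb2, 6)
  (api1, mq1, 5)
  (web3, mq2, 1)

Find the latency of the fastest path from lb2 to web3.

Some routes from lb2 to web3:
lb2→mq1→web3: 6 + 8 = 14
lb2→api1→web3: 6 + 8 = 14
lb2→mq2→web3: 6 + 1 = 7
lb2→mq2→api1→web3: 6 + 1 + 8 = 15
lb2→mq1→api1→mq2→web3: 6 + 5 + 1 + 1 = 13
lb2→api1→mq2→web3: 6 + 1 + 1 = 8
Shortest: 7 ms.

7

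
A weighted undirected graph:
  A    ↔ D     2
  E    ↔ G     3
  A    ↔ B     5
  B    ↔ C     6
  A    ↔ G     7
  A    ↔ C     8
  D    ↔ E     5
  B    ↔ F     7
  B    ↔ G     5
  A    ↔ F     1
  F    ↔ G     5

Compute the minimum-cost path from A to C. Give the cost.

8

A few of the A→C routes:
A - F - B - C: 1 + 7 + 6 = 14
A - B - C: 5 + 6 = 11
A - F - G - B - C: 1 + 5 + 5 + 6 = 17
A - C: 8
Shortest: 8.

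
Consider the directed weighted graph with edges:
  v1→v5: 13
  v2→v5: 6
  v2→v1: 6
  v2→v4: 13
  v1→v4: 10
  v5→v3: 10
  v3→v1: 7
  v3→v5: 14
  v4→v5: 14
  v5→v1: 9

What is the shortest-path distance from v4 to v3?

Candidate routes:
v4 → v5 → v3: 14 + 10 = 24
Shortest: 24.

24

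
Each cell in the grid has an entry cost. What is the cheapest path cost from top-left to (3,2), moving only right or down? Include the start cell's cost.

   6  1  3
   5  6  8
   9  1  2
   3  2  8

One optimal route is (0,0) → (0,1) → (1,1) → (2,1) → (2,2) → (3,2).
Its cost is 6 + 1 + 6 + 1 + 2 + 8 = 24.

24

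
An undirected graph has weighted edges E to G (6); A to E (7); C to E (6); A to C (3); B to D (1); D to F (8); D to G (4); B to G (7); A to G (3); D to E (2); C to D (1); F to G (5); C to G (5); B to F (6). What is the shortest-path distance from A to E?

Some routes from A to E:
A -> C -> E: 3 + 6 = 9
A -> C -> D -> E: 3 + 1 + 2 = 6
A -> G -> D -> E: 3 + 4 + 2 = 9
A -> E: 7
Shortest: 6.

6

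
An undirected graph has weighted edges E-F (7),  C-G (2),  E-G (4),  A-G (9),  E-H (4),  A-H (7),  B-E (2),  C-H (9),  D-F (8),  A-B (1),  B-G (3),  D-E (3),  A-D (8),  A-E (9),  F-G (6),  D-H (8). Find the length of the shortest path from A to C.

6

Checking several routes:
A -> B -> E -> H -> C: 1 + 2 + 4 + 9 = 16
A -> G -> C: 9 + 2 = 11
A -> E -> G -> C: 9 + 4 + 2 = 15
A -> B -> E -> G -> C: 1 + 2 + 4 + 2 = 9
A -> B -> G -> C: 1 + 3 + 2 = 6
The minimum is 6.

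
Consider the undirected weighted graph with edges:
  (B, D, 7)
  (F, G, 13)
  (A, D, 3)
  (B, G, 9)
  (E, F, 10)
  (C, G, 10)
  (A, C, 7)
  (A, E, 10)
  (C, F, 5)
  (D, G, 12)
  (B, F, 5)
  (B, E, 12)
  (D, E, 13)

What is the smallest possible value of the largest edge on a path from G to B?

9

Checking several routes:
G→C→F→E→A→D→B: max(10, 5, 10, 10, 3, 7) = 10
G→B: max(9) = 9
G→C→F→B: max(10, 5, 5) = 10
Smallest bottleneck: 9.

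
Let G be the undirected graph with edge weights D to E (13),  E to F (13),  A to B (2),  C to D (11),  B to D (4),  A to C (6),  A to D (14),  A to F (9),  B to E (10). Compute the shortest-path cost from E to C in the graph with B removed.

Candidate routes:
E → F → A → C: 13 + 9 + 6 = 28
E → D → A → C: 13 + 14 + 6 = 33
E → F → A → D → C: 13 + 9 + 14 + 11 = 47
E → D → C: 13 + 11 = 24
The minimum is 24.

24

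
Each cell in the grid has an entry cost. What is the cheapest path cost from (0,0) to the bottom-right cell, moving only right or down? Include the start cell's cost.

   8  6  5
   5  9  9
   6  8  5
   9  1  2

30

Path (0,0) (1,0) (2,0) (2,1) (3,1) (3,2): 8 + 5 + 6 + 8 + 1 + 2 = 30.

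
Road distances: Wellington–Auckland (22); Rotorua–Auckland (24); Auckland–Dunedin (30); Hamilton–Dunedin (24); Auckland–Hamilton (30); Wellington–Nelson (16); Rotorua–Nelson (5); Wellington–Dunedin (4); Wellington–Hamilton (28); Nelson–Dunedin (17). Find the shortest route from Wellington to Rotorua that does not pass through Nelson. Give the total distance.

Some routes from Wellington to Rotorua avoiding Nelson:
Wellington-Dunedin-Auckland-Rotorua: 4 + 30 + 24 = 58
Wellington-Auckland-Rotorua: 22 + 24 = 46
Wellington-Hamilton-Auckland-Rotorua: 28 + 30 + 24 = 82
Shortest: 46.

46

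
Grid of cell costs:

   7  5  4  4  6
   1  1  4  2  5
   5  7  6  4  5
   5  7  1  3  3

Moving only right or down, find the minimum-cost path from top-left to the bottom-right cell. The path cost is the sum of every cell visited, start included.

One optimal route is (0,0) → (1,0) → (1,1) → (1,2) → (1,3) → (2,3) → (3,3) → (3,4).
Its cost is 7 + 1 + 1 + 4 + 2 + 4 + 3 + 3 = 25.

25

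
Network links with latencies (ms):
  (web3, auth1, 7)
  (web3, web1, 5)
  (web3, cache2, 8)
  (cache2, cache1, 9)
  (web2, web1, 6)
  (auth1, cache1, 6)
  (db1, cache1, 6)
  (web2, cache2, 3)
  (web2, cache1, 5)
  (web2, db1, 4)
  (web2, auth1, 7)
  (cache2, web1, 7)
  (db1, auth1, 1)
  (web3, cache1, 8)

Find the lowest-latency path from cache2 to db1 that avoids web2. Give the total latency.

15

A few of the cache2→db1 routes:
cache2 → cache1 → db1: 9 + 6 = 15
cache2 → web3 → cache1 → db1: 8 + 8 + 6 = 22
cache2 → web3 → auth1 → db1: 8 + 7 + 1 = 16
cache2 → web1 → web3 → auth1 → db1: 7 + 5 + 7 + 1 = 20
cache2 → cache1 → auth1 → db1: 9 + 6 + 1 = 16
Shortest: 15 ms.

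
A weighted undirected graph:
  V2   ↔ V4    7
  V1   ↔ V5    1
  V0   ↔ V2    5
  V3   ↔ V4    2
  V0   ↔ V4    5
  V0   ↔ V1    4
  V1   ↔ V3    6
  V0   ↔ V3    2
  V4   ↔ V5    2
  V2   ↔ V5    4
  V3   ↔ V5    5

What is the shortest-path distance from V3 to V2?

7

A few of the V3→V2 routes:
V3 → V4 → V5 → V2: 2 + 2 + 4 = 8
V3 → V1 → V5 → V2: 6 + 1 + 4 = 11
V3 → V5 → V2: 5 + 4 = 9
V3 → V4 → V2: 2 + 7 = 9
V3 → V0 → V2: 2 + 5 = 7
V3 → V0 → V1 → V5 → V2: 2 + 4 + 1 + 4 = 11
Shortest: 7.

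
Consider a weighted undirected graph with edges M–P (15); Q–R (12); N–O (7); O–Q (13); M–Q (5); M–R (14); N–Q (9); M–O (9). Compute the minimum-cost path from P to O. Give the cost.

24

Candidate routes:
P → M → R → Q → O: 15 + 14 + 12 + 13 = 54
P → M → R → Q → N → O: 15 + 14 + 12 + 9 + 7 = 57
P → M → Q → O: 15 + 5 + 13 = 33
P → M → Q → N → O: 15 + 5 + 9 + 7 = 36
P → M → O: 15 + 9 = 24
Shortest: 24.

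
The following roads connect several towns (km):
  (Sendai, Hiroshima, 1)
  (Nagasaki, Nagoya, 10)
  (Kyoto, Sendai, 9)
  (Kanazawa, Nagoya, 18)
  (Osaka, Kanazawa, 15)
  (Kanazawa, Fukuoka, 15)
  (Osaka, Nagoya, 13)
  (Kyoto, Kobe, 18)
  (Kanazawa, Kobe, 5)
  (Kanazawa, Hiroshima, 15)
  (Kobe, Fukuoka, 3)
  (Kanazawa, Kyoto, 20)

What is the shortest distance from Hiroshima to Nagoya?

A few of the Hiroshima→Nagoya routes:
Hiroshima→Kanazawa→Osaka→Nagoya: 15 + 15 + 13 = 43
Hiroshima→Sendai→Kyoto→Kobe→Kanazawa→Nagoya: 1 + 9 + 18 + 5 + 18 = 51
Hiroshima→Kanazawa→Nagoya: 15 + 18 = 33
Hiroshima→Sendai→Kyoto→Kanazawa→Nagoya: 1 + 9 + 20 + 18 = 48
Hiroshima→Sendai→Kyoto→Kanazawa→Osaka→Nagoya: 1 + 9 + 20 + 15 + 13 = 58
The minimum is 33 km.

33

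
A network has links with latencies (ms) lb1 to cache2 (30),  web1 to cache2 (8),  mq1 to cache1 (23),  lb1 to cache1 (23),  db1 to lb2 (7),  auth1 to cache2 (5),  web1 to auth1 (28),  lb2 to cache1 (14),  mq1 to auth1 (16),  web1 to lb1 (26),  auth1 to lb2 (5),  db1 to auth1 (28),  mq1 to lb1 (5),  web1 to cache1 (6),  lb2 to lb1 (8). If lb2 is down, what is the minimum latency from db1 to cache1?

A few of the db1→cache1 routes:
db1→auth1→web1→cache1: 28 + 28 + 6 = 62
db1→auth1→mq1→lb1→cache1: 28 + 16 + 5 + 23 = 72
db1→auth1→cache2→web1→cache1: 28 + 5 + 8 + 6 = 47
db1→auth1→mq1→cache1: 28 + 16 + 23 = 67
Best route has total 47 ms.

47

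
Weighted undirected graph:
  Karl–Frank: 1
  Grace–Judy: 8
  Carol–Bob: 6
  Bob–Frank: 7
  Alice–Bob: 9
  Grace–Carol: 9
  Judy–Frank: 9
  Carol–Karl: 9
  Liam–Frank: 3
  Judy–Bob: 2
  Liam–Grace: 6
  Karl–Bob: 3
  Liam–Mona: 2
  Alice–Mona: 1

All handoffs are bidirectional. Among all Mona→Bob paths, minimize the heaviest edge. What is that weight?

A few of the Mona→Bob routes:
Mona→Liam→Frank→Bob: max(2, 3, 7) = 7
Mona→Liam→Frank→Karl→Bob: max(2, 3, 1, 3) = 3
Mona→Liam→Grace→Judy→Bob: max(2, 6, 8, 2) = 8
Mona→Liam→Frank→Judy→Grace→Carol→Karl→Bob: max(2, 3, 9, 8, 9, 9, 3) = 9
The minimum achievable maximum is 3.

3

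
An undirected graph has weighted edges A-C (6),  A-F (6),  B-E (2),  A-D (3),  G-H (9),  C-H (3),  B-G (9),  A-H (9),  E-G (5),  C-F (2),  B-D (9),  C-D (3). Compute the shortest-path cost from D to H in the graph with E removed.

Some routes from D to H avoiding E:
D -> C -> A -> H: 3 + 6 + 9 = 18
D -> A -> C -> H: 3 + 6 + 3 = 12
D -> A -> H: 3 + 9 = 12
D -> C -> F -> A -> H: 3 + 2 + 6 + 9 = 20
D -> C -> H: 3 + 3 = 6
D -> A -> F -> C -> H: 3 + 6 + 2 + 3 = 14
Best route has total 6.

6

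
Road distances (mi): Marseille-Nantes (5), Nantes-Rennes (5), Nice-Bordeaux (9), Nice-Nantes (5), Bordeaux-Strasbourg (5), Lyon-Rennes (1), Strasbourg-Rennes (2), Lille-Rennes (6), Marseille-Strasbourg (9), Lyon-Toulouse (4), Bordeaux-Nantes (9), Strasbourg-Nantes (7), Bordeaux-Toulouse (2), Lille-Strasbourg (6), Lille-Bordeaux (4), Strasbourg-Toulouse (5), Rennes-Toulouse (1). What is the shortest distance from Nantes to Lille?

11

Some routes from Nantes to Lille:
Nantes - Strasbourg - Lille: 7 + 6 = 13
Nantes - Rennes - Lille: 5 + 6 = 11
Nantes - Bordeaux - Lille: 9 + 4 = 13
Nantes - Rennes - Toulouse - Bordeaux - Lille: 5 + 1 + 2 + 4 = 12
Nantes - Rennes - Strasbourg - Lille: 5 + 2 + 6 = 13
Shortest: 11 mi.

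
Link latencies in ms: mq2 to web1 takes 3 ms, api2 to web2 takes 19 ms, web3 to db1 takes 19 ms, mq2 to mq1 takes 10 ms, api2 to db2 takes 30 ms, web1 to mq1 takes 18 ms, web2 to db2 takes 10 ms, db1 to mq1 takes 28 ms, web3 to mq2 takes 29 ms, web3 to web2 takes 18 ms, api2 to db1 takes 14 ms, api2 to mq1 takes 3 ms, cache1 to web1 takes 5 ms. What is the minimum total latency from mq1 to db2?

32

Comparing a few candidate routes:
mq1→mq2→web3→web2→db2: 10 + 29 + 18 + 10 = 67
mq1→db1→api2→web2→db2: 28 + 14 + 19 + 10 = 71
mq1→api2→web2→db2: 3 + 19 + 10 = 32
mq1→api2→db2: 3 + 30 = 33
mq1→api2→db1→web3→web2→db2: 3 + 14 + 19 + 18 + 10 = 64
Best route has total 32 ms.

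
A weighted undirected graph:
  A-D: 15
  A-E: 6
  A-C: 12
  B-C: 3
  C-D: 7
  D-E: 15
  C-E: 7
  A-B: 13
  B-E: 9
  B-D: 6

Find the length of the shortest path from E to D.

14

Some routes from E to D:
E → C → D: 7 + 7 = 14
E → C → B → D: 7 + 3 + 6 = 16
E → A → D: 6 + 15 = 21
E → B → C → D: 9 + 3 + 7 = 19
E → B → D: 9 + 6 = 15
E → D: 15
Shortest: 14.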